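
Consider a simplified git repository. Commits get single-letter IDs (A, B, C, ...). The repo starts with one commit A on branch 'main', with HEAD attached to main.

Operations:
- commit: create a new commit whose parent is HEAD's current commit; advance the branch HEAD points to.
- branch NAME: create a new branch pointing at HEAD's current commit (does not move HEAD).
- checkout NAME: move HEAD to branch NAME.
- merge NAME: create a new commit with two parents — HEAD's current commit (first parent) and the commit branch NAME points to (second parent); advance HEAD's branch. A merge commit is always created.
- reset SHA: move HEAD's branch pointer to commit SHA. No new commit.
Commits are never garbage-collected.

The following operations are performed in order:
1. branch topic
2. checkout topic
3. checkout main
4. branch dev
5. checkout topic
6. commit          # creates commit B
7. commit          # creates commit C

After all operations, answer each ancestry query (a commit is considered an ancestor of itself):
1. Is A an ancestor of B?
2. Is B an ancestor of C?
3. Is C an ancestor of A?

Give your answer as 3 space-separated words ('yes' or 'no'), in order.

After op 1 (branch): HEAD=main@A [main=A topic=A]
After op 2 (checkout): HEAD=topic@A [main=A topic=A]
After op 3 (checkout): HEAD=main@A [main=A topic=A]
After op 4 (branch): HEAD=main@A [dev=A main=A topic=A]
After op 5 (checkout): HEAD=topic@A [dev=A main=A topic=A]
After op 6 (commit): HEAD=topic@B [dev=A main=A topic=B]
After op 7 (commit): HEAD=topic@C [dev=A main=A topic=C]
ancestors(B) = {A,B}; A in? yes
ancestors(C) = {A,B,C}; B in? yes
ancestors(A) = {A}; C in? no

Answer: yes yes no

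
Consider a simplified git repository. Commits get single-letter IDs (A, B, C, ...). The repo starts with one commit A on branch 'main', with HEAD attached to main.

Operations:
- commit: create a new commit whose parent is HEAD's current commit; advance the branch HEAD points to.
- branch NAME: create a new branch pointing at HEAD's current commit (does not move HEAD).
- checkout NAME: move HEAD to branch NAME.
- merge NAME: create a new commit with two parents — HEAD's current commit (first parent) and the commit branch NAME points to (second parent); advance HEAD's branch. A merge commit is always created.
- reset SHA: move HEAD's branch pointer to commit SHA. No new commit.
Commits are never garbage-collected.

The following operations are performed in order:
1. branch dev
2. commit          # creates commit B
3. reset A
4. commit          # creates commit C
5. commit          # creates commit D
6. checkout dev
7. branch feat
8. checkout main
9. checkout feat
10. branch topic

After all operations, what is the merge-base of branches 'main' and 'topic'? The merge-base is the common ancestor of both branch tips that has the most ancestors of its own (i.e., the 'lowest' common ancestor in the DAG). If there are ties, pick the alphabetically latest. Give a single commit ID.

After op 1 (branch): HEAD=main@A [dev=A main=A]
After op 2 (commit): HEAD=main@B [dev=A main=B]
After op 3 (reset): HEAD=main@A [dev=A main=A]
After op 4 (commit): HEAD=main@C [dev=A main=C]
After op 5 (commit): HEAD=main@D [dev=A main=D]
After op 6 (checkout): HEAD=dev@A [dev=A main=D]
After op 7 (branch): HEAD=dev@A [dev=A feat=A main=D]
After op 8 (checkout): HEAD=main@D [dev=A feat=A main=D]
After op 9 (checkout): HEAD=feat@A [dev=A feat=A main=D]
After op 10 (branch): HEAD=feat@A [dev=A feat=A main=D topic=A]
ancestors(main=D): ['A', 'C', 'D']
ancestors(topic=A): ['A']
common: ['A']

Answer: A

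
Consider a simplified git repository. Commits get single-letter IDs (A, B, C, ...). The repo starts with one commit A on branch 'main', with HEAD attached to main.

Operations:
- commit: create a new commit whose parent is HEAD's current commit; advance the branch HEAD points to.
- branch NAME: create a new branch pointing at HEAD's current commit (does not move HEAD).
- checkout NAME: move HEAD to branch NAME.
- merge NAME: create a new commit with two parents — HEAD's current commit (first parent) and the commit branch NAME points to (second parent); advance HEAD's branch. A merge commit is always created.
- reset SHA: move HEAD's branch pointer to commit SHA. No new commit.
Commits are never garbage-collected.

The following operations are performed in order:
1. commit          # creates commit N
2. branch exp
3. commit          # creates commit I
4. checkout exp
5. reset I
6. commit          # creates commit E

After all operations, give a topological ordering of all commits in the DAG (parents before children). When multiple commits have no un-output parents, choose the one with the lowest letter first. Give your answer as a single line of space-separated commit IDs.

After op 1 (commit): HEAD=main@N [main=N]
After op 2 (branch): HEAD=main@N [exp=N main=N]
After op 3 (commit): HEAD=main@I [exp=N main=I]
After op 4 (checkout): HEAD=exp@N [exp=N main=I]
After op 5 (reset): HEAD=exp@I [exp=I main=I]
After op 6 (commit): HEAD=exp@E [exp=E main=I]
commit A: parents=[]
commit E: parents=['I']
commit I: parents=['N']
commit N: parents=['A']

Answer: A N I E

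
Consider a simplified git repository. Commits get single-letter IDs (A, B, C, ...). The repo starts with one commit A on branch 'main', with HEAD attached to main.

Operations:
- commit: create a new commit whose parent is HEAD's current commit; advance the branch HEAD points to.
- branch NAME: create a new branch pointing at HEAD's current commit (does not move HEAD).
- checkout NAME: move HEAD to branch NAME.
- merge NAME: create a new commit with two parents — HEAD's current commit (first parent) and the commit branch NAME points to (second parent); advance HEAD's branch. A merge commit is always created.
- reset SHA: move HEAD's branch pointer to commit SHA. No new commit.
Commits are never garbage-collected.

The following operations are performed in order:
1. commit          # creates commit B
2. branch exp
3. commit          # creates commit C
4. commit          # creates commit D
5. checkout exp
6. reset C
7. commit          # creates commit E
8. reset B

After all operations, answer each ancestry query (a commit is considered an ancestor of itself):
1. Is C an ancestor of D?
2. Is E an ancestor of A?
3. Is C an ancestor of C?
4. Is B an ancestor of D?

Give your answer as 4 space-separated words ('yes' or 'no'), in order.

Answer: yes no yes yes

Derivation:
After op 1 (commit): HEAD=main@B [main=B]
After op 2 (branch): HEAD=main@B [exp=B main=B]
After op 3 (commit): HEAD=main@C [exp=B main=C]
After op 4 (commit): HEAD=main@D [exp=B main=D]
After op 5 (checkout): HEAD=exp@B [exp=B main=D]
After op 6 (reset): HEAD=exp@C [exp=C main=D]
After op 7 (commit): HEAD=exp@E [exp=E main=D]
After op 8 (reset): HEAD=exp@B [exp=B main=D]
ancestors(D) = {A,B,C,D}; C in? yes
ancestors(A) = {A}; E in? no
ancestors(C) = {A,B,C}; C in? yes
ancestors(D) = {A,B,C,D}; B in? yes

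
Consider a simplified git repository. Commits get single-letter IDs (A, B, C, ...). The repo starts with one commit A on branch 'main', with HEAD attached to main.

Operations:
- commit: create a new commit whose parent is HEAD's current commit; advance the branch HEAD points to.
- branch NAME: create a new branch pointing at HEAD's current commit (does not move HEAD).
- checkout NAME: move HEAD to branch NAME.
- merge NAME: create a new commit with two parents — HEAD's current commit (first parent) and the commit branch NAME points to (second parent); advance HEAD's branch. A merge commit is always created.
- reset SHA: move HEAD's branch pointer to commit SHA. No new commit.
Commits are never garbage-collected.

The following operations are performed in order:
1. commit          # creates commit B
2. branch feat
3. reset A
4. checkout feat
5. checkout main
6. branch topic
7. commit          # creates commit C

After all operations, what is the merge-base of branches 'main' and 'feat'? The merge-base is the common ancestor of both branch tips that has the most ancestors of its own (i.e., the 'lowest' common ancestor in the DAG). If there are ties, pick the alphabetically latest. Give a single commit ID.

Answer: A

Derivation:
After op 1 (commit): HEAD=main@B [main=B]
After op 2 (branch): HEAD=main@B [feat=B main=B]
After op 3 (reset): HEAD=main@A [feat=B main=A]
After op 4 (checkout): HEAD=feat@B [feat=B main=A]
After op 5 (checkout): HEAD=main@A [feat=B main=A]
After op 6 (branch): HEAD=main@A [feat=B main=A topic=A]
After op 7 (commit): HEAD=main@C [feat=B main=C topic=A]
ancestors(main=C): ['A', 'C']
ancestors(feat=B): ['A', 'B']
common: ['A']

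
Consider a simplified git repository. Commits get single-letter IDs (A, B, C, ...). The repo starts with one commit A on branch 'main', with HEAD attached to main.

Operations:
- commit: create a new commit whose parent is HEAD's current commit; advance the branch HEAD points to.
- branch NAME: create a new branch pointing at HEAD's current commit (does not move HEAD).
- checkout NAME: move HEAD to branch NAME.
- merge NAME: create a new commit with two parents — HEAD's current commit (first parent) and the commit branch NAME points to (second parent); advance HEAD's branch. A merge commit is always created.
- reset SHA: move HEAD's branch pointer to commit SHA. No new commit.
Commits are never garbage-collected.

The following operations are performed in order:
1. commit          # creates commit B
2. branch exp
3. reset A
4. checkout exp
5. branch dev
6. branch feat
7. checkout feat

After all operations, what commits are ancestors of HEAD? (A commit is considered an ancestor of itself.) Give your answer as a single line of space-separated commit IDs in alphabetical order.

After op 1 (commit): HEAD=main@B [main=B]
After op 2 (branch): HEAD=main@B [exp=B main=B]
After op 3 (reset): HEAD=main@A [exp=B main=A]
After op 4 (checkout): HEAD=exp@B [exp=B main=A]
After op 5 (branch): HEAD=exp@B [dev=B exp=B main=A]
After op 6 (branch): HEAD=exp@B [dev=B exp=B feat=B main=A]
After op 7 (checkout): HEAD=feat@B [dev=B exp=B feat=B main=A]

Answer: A B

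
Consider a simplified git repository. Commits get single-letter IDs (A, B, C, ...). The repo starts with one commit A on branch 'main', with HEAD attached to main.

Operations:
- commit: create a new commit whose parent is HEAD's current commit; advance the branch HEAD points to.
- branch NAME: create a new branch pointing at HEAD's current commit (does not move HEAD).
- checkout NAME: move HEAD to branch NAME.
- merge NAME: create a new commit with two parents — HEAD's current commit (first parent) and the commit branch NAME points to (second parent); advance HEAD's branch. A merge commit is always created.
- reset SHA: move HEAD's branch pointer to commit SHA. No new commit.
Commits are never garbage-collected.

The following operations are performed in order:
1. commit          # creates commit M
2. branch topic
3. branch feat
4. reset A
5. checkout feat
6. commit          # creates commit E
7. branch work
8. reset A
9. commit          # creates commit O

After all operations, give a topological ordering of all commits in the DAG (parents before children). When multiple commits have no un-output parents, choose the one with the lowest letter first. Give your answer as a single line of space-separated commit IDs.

After op 1 (commit): HEAD=main@M [main=M]
After op 2 (branch): HEAD=main@M [main=M topic=M]
After op 3 (branch): HEAD=main@M [feat=M main=M topic=M]
After op 4 (reset): HEAD=main@A [feat=M main=A topic=M]
After op 5 (checkout): HEAD=feat@M [feat=M main=A topic=M]
After op 6 (commit): HEAD=feat@E [feat=E main=A topic=M]
After op 7 (branch): HEAD=feat@E [feat=E main=A topic=M work=E]
After op 8 (reset): HEAD=feat@A [feat=A main=A topic=M work=E]
After op 9 (commit): HEAD=feat@O [feat=O main=A topic=M work=E]
commit A: parents=[]
commit E: parents=['M']
commit M: parents=['A']
commit O: parents=['A']

Answer: A M E O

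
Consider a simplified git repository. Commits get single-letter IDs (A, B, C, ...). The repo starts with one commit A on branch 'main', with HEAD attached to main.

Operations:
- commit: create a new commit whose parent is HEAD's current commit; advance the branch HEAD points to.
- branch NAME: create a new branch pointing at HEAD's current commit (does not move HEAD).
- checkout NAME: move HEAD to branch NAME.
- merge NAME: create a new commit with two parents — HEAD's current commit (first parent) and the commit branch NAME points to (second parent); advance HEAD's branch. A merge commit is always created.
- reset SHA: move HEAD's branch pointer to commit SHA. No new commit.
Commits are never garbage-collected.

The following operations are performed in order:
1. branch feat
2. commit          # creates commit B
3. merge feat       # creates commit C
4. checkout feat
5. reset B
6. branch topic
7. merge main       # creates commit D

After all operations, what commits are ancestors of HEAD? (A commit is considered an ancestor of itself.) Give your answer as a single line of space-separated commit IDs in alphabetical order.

After op 1 (branch): HEAD=main@A [feat=A main=A]
After op 2 (commit): HEAD=main@B [feat=A main=B]
After op 3 (merge): HEAD=main@C [feat=A main=C]
After op 4 (checkout): HEAD=feat@A [feat=A main=C]
After op 5 (reset): HEAD=feat@B [feat=B main=C]
After op 6 (branch): HEAD=feat@B [feat=B main=C topic=B]
After op 7 (merge): HEAD=feat@D [feat=D main=C topic=B]

Answer: A B C D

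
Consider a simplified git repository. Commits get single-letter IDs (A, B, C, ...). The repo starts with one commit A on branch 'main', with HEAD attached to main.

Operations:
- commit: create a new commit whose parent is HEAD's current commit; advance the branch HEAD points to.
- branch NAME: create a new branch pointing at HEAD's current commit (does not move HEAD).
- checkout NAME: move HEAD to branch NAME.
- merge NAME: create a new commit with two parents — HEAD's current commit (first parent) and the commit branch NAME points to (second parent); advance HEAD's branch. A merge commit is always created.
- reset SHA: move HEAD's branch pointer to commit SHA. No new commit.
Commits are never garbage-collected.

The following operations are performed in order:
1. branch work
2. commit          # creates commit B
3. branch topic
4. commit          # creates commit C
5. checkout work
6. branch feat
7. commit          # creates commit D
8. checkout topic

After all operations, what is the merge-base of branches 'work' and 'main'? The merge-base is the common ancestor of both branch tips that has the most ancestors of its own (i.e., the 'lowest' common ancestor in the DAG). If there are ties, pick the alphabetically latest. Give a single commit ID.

Answer: A

Derivation:
After op 1 (branch): HEAD=main@A [main=A work=A]
After op 2 (commit): HEAD=main@B [main=B work=A]
After op 3 (branch): HEAD=main@B [main=B topic=B work=A]
After op 4 (commit): HEAD=main@C [main=C topic=B work=A]
After op 5 (checkout): HEAD=work@A [main=C topic=B work=A]
After op 6 (branch): HEAD=work@A [feat=A main=C topic=B work=A]
After op 7 (commit): HEAD=work@D [feat=A main=C topic=B work=D]
After op 8 (checkout): HEAD=topic@B [feat=A main=C topic=B work=D]
ancestors(work=D): ['A', 'D']
ancestors(main=C): ['A', 'B', 'C']
common: ['A']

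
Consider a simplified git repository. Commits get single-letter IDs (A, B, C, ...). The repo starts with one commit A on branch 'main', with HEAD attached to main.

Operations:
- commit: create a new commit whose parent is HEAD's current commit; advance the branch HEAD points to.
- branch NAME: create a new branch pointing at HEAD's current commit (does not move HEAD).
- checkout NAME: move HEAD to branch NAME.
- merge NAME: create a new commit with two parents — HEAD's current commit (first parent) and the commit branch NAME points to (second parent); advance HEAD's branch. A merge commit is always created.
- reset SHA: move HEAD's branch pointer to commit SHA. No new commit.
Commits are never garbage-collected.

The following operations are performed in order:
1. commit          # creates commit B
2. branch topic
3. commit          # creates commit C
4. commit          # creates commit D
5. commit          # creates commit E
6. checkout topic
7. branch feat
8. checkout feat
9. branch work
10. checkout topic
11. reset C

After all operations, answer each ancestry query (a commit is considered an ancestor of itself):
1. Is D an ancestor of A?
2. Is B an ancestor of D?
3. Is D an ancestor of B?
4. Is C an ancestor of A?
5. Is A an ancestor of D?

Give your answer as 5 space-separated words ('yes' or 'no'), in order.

After op 1 (commit): HEAD=main@B [main=B]
After op 2 (branch): HEAD=main@B [main=B topic=B]
After op 3 (commit): HEAD=main@C [main=C topic=B]
After op 4 (commit): HEAD=main@D [main=D topic=B]
After op 5 (commit): HEAD=main@E [main=E topic=B]
After op 6 (checkout): HEAD=topic@B [main=E topic=B]
After op 7 (branch): HEAD=topic@B [feat=B main=E topic=B]
After op 8 (checkout): HEAD=feat@B [feat=B main=E topic=B]
After op 9 (branch): HEAD=feat@B [feat=B main=E topic=B work=B]
After op 10 (checkout): HEAD=topic@B [feat=B main=E topic=B work=B]
After op 11 (reset): HEAD=topic@C [feat=B main=E topic=C work=B]
ancestors(A) = {A}; D in? no
ancestors(D) = {A,B,C,D}; B in? yes
ancestors(B) = {A,B}; D in? no
ancestors(A) = {A}; C in? no
ancestors(D) = {A,B,C,D}; A in? yes

Answer: no yes no no yes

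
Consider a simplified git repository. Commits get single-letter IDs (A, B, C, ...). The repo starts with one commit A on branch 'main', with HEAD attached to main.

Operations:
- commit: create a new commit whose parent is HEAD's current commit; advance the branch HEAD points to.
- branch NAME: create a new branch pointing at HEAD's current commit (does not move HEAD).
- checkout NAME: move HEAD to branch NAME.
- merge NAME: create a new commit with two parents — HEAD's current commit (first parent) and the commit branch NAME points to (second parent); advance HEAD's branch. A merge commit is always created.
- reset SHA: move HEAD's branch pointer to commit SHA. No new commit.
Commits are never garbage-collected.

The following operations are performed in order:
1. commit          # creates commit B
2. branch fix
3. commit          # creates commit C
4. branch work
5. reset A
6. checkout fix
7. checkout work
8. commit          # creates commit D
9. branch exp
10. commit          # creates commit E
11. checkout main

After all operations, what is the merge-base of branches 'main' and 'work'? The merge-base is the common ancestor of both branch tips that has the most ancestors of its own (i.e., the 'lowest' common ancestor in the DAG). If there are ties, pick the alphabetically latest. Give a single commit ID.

After op 1 (commit): HEAD=main@B [main=B]
After op 2 (branch): HEAD=main@B [fix=B main=B]
After op 3 (commit): HEAD=main@C [fix=B main=C]
After op 4 (branch): HEAD=main@C [fix=B main=C work=C]
After op 5 (reset): HEAD=main@A [fix=B main=A work=C]
After op 6 (checkout): HEAD=fix@B [fix=B main=A work=C]
After op 7 (checkout): HEAD=work@C [fix=B main=A work=C]
After op 8 (commit): HEAD=work@D [fix=B main=A work=D]
After op 9 (branch): HEAD=work@D [exp=D fix=B main=A work=D]
After op 10 (commit): HEAD=work@E [exp=D fix=B main=A work=E]
After op 11 (checkout): HEAD=main@A [exp=D fix=B main=A work=E]
ancestors(main=A): ['A']
ancestors(work=E): ['A', 'B', 'C', 'D', 'E']
common: ['A']

Answer: A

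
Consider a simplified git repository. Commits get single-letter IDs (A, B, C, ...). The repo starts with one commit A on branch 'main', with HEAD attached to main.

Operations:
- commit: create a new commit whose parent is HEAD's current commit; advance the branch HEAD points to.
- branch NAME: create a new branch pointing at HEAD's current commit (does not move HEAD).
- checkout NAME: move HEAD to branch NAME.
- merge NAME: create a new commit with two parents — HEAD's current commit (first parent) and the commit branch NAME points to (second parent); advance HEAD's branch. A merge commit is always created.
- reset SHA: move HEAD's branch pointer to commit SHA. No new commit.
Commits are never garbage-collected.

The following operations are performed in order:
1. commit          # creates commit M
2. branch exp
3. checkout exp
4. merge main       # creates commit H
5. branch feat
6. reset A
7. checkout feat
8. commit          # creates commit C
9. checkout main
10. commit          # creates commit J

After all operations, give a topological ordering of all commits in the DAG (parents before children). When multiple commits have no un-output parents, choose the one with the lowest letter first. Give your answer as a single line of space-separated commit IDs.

Answer: A M H C J

Derivation:
After op 1 (commit): HEAD=main@M [main=M]
After op 2 (branch): HEAD=main@M [exp=M main=M]
After op 3 (checkout): HEAD=exp@M [exp=M main=M]
After op 4 (merge): HEAD=exp@H [exp=H main=M]
After op 5 (branch): HEAD=exp@H [exp=H feat=H main=M]
After op 6 (reset): HEAD=exp@A [exp=A feat=H main=M]
After op 7 (checkout): HEAD=feat@H [exp=A feat=H main=M]
After op 8 (commit): HEAD=feat@C [exp=A feat=C main=M]
After op 9 (checkout): HEAD=main@M [exp=A feat=C main=M]
After op 10 (commit): HEAD=main@J [exp=A feat=C main=J]
commit A: parents=[]
commit C: parents=['H']
commit H: parents=['M', 'M']
commit J: parents=['M']
commit M: parents=['A']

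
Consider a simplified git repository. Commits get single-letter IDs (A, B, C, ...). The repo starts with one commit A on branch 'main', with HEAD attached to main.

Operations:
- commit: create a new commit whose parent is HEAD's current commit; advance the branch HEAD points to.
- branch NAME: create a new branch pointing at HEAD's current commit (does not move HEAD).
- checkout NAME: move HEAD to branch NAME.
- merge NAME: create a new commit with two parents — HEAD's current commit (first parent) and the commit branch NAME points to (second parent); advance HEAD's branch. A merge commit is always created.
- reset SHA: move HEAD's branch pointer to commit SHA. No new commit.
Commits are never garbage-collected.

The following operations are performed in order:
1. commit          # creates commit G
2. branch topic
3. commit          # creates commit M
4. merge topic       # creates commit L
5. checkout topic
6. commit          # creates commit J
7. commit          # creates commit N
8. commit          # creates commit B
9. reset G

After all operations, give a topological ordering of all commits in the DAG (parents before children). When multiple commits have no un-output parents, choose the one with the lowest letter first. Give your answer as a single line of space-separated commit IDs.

After op 1 (commit): HEAD=main@G [main=G]
After op 2 (branch): HEAD=main@G [main=G topic=G]
After op 3 (commit): HEAD=main@M [main=M topic=G]
After op 4 (merge): HEAD=main@L [main=L topic=G]
After op 5 (checkout): HEAD=topic@G [main=L topic=G]
After op 6 (commit): HEAD=topic@J [main=L topic=J]
After op 7 (commit): HEAD=topic@N [main=L topic=N]
After op 8 (commit): HEAD=topic@B [main=L topic=B]
After op 9 (reset): HEAD=topic@G [main=L topic=G]
commit A: parents=[]
commit B: parents=['N']
commit G: parents=['A']
commit J: parents=['G']
commit L: parents=['M', 'G']
commit M: parents=['G']
commit N: parents=['J']

Answer: A G J M L N B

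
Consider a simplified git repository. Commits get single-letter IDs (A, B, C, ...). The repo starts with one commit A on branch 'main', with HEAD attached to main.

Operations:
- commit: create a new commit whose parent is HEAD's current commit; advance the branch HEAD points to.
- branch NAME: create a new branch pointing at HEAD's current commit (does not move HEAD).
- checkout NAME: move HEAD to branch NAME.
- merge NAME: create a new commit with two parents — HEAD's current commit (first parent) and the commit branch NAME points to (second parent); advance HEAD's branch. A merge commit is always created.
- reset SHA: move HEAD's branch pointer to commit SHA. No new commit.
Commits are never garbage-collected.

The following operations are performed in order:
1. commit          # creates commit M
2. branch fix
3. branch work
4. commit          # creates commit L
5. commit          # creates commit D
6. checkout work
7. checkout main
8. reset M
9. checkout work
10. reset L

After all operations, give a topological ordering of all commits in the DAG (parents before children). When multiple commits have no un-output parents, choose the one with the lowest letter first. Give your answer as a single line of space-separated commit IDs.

After op 1 (commit): HEAD=main@M [main=M]
After op 2 (branch): HEAD=main@M [fix=M main=M]
After op 3 (branch): HEAD=main@M [fix=M main=M work=M]
After op 4 (commit): HEAD=main@L [fix=M main=L work=M]
After op 5 (commit): HEAD=main@D [fix=M main=D work=M]
After op 6 (checkout): HEAD=work@M [fix=M main=D work=M]
After op 7 (checkout): HEAD=main@D [fix=M main=D work=M]
After op 8 (reset): HEAD=main@M [fix=M main=M work=M]
After op 9 (checkout): HEAD=work@M [fix=M main=M work=M]
After op 10 (reset): HEAD=work@L [fix=M main=M work=L]
commit A: parents=[]
commit D: parents=['L']
commit L: parents=['M']
commit M: parents=['A']

Answer: A M L D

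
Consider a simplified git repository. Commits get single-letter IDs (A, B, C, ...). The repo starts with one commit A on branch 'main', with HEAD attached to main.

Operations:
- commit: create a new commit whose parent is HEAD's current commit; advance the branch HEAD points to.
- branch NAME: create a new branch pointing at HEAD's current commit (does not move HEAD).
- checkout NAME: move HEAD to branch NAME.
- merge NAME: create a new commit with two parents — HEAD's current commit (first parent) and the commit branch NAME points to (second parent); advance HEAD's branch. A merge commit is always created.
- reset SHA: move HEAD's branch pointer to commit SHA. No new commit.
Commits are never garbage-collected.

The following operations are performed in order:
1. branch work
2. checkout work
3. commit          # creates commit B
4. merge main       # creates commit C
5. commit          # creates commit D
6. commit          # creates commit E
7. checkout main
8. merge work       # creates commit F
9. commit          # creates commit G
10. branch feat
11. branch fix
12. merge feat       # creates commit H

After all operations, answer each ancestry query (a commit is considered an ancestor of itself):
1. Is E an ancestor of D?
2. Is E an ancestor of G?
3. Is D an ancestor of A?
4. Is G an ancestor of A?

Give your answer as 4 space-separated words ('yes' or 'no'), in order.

Answer: no yes no no

Derivation:
After op 1 (branch): HEAD=main@A [main=A work=A]
After op 2 (checkout): HEAD=work@A [main=A work=A]
After op 3 (commit): HEAD=work@B [main=A work=B]
After op 4 (merge): HEAD=work@C [main=A work=C]
After op 5 (commit): HEAD=work@D [main=A work=D]
After op 6 (commit): HEAD=work@E [main=A work=E]
After op 7 (checkout): HEAD=main@A [main=A work=E]
After op 8 (merge): HEAD=main@F [main=F work=E]
After op 9 (commit): HEAD=main@G [main=G work=E]
After op 10 (branch): HEAD=main@G [feat=G main=G work=E]
After op 11 (branch): HEAD=main@G [feat=G fix=G main=G work=E]
After op 12 (merge): HEAD=main@H [feat=G fix=G main=H work=E]
ancestors(D) = {A,B,C,D}; E in? no
ancestors(G) = {A,B,C,D,E,F,G}; E in? yes
ancestors(A) = {A}; D in? no
ancestors(A) = {A}; G in? no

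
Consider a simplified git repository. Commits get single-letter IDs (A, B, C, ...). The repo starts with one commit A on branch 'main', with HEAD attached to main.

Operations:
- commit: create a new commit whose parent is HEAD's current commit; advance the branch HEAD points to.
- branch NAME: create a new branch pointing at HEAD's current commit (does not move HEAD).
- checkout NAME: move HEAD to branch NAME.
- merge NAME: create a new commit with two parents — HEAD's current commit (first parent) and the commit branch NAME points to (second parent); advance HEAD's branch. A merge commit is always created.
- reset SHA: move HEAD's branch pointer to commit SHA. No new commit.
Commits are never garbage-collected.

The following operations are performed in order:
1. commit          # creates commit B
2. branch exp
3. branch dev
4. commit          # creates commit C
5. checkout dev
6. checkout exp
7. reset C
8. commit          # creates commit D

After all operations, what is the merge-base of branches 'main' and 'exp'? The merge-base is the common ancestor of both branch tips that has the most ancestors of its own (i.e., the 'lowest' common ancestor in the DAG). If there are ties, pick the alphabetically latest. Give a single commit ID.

Answer: C

Derivation:
After op 1 (commit): HEAD=main@B [main=B]
After op 2 (branch): HEAD=main@B [exp=B main=B]
After op 3 (branch): HEAD=main@B [dev=B exp=B main=B]
After op 4 (commit): HEAD=main@C [dev=B exp=B main=C]
After op 5 (checkout): HEAD=dev@B [dev=B exp=B main=C]
After op 6 (checkout): HEAD=exp@B [dev=B exp=B main=C]
After op 7 (reset): HEAD=exp@C [dev=B exp=C main=C]
After op 8 (commit): HEAD=exp@D [dev=B exp=D main=C]
ancestors(main=C): ['A', 'B', 'C']
ancestors(exp=D): ['A', 'B', 'C', 'D']
common: ['A', 'B', 'C']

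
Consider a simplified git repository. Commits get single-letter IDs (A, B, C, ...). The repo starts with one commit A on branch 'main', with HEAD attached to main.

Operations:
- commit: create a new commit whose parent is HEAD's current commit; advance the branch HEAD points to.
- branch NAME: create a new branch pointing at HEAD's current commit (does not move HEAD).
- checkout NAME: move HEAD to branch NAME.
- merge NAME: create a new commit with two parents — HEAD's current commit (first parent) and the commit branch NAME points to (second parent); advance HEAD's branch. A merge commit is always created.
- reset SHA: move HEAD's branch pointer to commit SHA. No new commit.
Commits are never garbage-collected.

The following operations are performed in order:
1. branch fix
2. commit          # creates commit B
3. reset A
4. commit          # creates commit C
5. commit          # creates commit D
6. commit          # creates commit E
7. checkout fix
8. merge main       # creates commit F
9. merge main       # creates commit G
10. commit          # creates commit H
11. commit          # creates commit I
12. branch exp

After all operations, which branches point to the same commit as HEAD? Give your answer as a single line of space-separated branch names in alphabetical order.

After op 1 (branch): HEAD=main@A [fix=A main=A]
After op 2 (commit): HEAD=main@B [fix=A main=B]
After op 3 (reset): HEAD=main@A [fix=A main=A]
After op 4 (commit): HEAD=main@C [fix=A main=C]
After op 5 (commit): HEAD=main@D [fix=A main=D]
After op 6 (commit): HEAD=main@E [fix=A main=E]
After op 7 (checkout): HEAD=fix@A [fix=A main=E]
After op 8 (merge): HEAD=fix@F [fix=F main=E]
After op 9 (merge): HEAD=fix@G [fix=G main=E]
After op 10 (commit): HEAD=fix@H [fix=H main=E]
After op 11 (commit): HEAD=fix@I [fix=I main=E]
After op 12 (branch): HEAD=fix@I [exp=I fix=I main=E]

Answer: exp fix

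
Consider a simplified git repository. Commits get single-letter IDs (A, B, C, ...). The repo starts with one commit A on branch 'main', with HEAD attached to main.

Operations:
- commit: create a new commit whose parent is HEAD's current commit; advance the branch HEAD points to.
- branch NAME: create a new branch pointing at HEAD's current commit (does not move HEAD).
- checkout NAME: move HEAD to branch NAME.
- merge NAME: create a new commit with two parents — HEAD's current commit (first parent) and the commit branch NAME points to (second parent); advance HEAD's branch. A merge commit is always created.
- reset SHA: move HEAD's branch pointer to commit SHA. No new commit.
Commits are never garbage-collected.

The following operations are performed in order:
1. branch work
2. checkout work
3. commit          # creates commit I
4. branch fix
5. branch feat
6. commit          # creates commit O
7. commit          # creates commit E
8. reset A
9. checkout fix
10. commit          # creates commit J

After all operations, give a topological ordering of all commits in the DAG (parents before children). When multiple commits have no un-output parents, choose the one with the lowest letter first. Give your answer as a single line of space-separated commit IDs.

After op 1 (branch): HEAD=main@A [main=A work=A]
After op 2 (checkout): HEAD=work@A [main=A work=A]
After op 3 (commit): HEAD=work@I [main=A work=I]
After op 4 (branch): HEAD=work@I [fix=I main=A work=I]
After op 5 (branch): HEAD=work@I [feat=I fix=I main=A work=I]
After op 6 (commit): HEAD=work@O [feat=I fix=I main=A work=O]
After op 7 (commit): HEAD=work@E [feat=I fix=I main=A work=E]
After op 8 (reset): HEAD=work@A [feat=I fix=I main=A work=A]
After op 9 (checkout): HEAD=fix@I [feat=I fix=I main=A work=A]
After op 10 (commit): HEAD=fix@J [feat=I fix=J main=A work=A]
commit A: parents=[]
commit E: parents=['O']
commit I: parents=['A']
commit J: parents=['I']
commit O: parents=['I']

Answer: A I J O E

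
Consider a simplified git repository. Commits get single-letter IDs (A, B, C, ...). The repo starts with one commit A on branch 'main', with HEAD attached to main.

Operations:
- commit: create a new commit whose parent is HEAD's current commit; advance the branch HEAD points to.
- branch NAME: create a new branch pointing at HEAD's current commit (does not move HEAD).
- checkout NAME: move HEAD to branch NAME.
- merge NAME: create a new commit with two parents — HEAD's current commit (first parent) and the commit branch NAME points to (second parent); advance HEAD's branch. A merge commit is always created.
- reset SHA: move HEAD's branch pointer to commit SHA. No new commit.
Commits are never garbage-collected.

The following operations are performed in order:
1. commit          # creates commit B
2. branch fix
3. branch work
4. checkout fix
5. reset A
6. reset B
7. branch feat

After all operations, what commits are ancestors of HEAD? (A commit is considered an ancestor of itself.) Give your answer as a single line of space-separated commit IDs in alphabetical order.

Answer: A B

Derivation:
After op 1 (commit): HEAD=main@B [main=B]
After op 2 (branch): HEAD=main@B [fix=B main=B]
After op 3 (branch): HEAD=main@B [fix=B main=B work=B]
After op 4 (checkout): HEAD=fix@B [fix=B main=B work=B]
After op 5 (reset): HEAD=fix@A [fix=A main=B work=B]
After op 6 (reset): HEAD=fix@B [fix=B main=B work=B]
After op 7 (branch): HEAD=fix@B [feat=B fix=B main=B work=B]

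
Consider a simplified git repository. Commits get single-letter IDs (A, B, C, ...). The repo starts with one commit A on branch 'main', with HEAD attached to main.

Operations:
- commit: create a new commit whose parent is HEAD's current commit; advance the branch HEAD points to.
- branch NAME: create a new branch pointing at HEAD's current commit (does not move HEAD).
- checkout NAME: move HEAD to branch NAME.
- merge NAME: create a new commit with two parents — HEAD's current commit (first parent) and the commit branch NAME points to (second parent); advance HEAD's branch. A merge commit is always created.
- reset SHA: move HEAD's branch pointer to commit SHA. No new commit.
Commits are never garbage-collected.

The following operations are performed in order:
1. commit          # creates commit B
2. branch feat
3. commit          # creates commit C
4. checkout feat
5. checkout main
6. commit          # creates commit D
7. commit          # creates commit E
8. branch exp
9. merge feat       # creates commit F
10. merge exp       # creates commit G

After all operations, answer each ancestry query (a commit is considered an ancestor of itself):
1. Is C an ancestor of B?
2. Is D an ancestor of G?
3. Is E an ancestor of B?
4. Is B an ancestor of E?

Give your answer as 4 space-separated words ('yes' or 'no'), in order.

After op 1 (commit): HEAD=main@B [main=B]
After op 2 (branch): HEAD=main@B [feat=B main=B]
After op 3 (commit): HEAD=main@C [feat=B main=C]
After op 4 (checkout): HEAD=feat@B [feat=B main=C]
After op 5 (checkout): HEAD=main@C [feat=B main=C]
After op 6 (commit): HEAD=main@D [feat=B main=D]
After op 7 (commit): HEAD=main@E [feat=B main=E]
After op 8 (branch): HEAD=main@E [exp=E feat=B main=E]
After op 9 (merge): HEAD=main@F [exp=E feat=B main=F]
After op 10 (merge): HEAD=main@G [exp=E feat=B main=G]
ancestors(B) = {A,B}; C in? no
ancestors(G) = {A,B,C,D,E,F,G}; D in? yes
ancestors(B) = {A,B}; E in? no
ancestors(E) = {A,B,C,D,E}; B in? yes

Answer: no yes no yes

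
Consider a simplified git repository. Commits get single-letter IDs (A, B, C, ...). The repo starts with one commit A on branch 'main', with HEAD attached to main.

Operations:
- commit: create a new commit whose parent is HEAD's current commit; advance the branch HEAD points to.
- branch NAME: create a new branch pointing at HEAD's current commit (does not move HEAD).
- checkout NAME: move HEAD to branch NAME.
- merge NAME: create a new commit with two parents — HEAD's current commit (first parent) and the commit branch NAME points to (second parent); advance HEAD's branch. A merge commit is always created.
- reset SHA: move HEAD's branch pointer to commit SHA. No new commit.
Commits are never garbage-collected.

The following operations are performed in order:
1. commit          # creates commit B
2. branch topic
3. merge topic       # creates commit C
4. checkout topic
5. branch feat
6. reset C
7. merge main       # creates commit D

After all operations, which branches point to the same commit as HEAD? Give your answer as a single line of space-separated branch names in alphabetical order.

After op 1 (commit): HEAD=main@B [main=B]
After op 2 (branch): HEAD=main@B [main=B topic=B]
After op 3 (merge): HEAD=main@C [main=C topic=B]
After op 4 (checkout): HEAD=topic@B [main=C topic=B]
After op 5 (branch): HEAD=topic@B [feat=B main=C topic=B]
After op 6 (reset): HEAD=topic@C [feat=B main=C topic=C]
After op 7 (merge): HEAD=topic@D [feat=B main=C topic=D]

Answer: topic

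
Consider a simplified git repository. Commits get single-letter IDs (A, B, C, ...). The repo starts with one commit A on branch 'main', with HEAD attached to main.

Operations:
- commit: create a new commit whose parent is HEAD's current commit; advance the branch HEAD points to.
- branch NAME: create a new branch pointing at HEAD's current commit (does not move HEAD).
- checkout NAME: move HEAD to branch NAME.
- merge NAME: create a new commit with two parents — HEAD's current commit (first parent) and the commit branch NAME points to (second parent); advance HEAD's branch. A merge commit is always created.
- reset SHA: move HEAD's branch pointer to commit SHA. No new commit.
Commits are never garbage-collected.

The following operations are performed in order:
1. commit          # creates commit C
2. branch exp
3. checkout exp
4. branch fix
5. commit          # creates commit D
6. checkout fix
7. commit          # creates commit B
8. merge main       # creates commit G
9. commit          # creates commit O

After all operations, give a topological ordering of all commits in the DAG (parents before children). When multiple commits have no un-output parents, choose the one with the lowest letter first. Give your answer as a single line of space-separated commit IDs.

Answer: A C B D G O

Derivation:
After op 1 (commit): HEAD=main@C [main=C]
After op 2 (branch): HEAD=main@C [exp=C main=C]
After op 3 (checkout): HEAD=exp@C [exp=C main=C]
After op 4 (branch): HEAD=exp@C [exp=C fix=C main=C]
After op 5 (commit): HEAD=exp@D [exp=D fix=C main=C]
After op 6 (checkout): HEAD=fix@C [exp=D fix=C main=C]
After op 7 (commit): HEAD=fix@B [exp=D fix=B main=C]
After op 8 (merge): HEAD=fix@G [exp=D fix=G main=C]
After op 9 (commit): HEAD=fix@O [exp=D fix=O main=C]
commit A: parents=[]
commit B: parents=['C']
commit C: parents=['A']
commit D: parents=['C']
commit G: parents=['B', 'C']
commit O: parents=['G']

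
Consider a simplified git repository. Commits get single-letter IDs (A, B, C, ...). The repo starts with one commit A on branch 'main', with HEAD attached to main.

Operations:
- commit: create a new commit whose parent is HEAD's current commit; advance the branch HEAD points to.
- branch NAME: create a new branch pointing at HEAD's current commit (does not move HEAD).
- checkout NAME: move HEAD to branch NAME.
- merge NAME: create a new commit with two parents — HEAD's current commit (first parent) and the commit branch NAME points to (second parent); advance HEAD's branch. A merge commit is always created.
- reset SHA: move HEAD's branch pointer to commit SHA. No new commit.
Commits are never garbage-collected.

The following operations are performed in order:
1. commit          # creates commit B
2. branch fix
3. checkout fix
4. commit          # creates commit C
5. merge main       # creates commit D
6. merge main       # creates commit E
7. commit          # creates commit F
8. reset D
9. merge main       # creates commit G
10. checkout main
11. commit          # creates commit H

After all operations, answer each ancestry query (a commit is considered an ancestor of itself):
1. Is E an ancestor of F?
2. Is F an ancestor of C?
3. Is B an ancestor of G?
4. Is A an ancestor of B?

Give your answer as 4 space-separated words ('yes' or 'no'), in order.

Answer: yes no yes yes

Derivation:
After op 1 (commit): HEAD=main@B [main=B]
After op 2 (branch): HEAD=main@B [fix=B main=B]
After op 3 (checkout): HEAD=fix@B [fix=B main=B]
After op 4 (commit): HEAD=fix@C [fix=C main=B]
After op 5 (merge): HEAD=fix@D [fix=D main=B]
After op 6 (merge): HEAD=fix@E [fix=E main=B]
After op 7 (commit): HEAD=fix@F [fix=F main=B]
After op 8 (reset): HEAD=fix@D [fix=D main=B]
After op 9 (merge): HEAD=fix@G [fix=G main=B]
After op 10 (checkout): HEAD=main@B [fix=G main=B]
After op 11 (commit): HEAD=main@H [fix=G main=H]
ancestors(F) = {A,B,C,D,E,F}; E in? yes
ancestors(C) = {A,B,C}; F in? no
ancestors(G) = {A,B,C,D,G}; B in? yes
ancestors(B) = {A,B}; A in? yes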